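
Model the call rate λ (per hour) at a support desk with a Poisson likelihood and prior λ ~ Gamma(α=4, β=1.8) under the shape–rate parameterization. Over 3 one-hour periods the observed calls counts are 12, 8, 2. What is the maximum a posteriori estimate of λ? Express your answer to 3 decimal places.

Σxᵢ = 12+8+2 = 22, with n = 3.
Posterior ∝ λ^3e^(−1.8λ) · λ^22e^(−3λ) = λ^25e^(−4.8λ), i.e. Gamma(shape=26, rate=4.8).
The mode of a Gamma(a, b) with a ≥ 1 (shape–rate) is (a−1)/b = 25/4.8 ≈ 5.208.

λ̂_MAP = 5.208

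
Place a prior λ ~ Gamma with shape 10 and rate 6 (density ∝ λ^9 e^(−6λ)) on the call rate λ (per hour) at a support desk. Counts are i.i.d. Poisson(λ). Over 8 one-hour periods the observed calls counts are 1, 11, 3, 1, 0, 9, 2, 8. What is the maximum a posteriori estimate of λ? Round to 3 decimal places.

Σxᵢ = 1+11+3+1+0+9+2+8 = 35, with n = 8.
Posterior ∝ λ^9e^(−6λ) · λ^35e^(−8λ) = λ^44e^(−14λ), i.e. Gamma(shape=45, rate=14).
The mode of a Gamma(a, b) with a ≥ 1 (shape–rate) is (a−1)/b = 44/14 ≈ 3.143.

λ̂_MAP = 3.143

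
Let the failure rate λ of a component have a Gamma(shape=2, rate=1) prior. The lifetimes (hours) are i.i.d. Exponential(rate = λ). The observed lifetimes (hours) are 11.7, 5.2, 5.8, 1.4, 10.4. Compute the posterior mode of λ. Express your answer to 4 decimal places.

λ̂_MAP = 0.1690

The Exponential(rate=λ) likelihood is ∝ λ^n e^(−λΣtᵢ). Here n = 5 and Σtᵢ = 11.7 + 5.2 + 5.8 + 1.4 + 10.4 = 34.5.
Posterior ∝ λe^(−1λ) · λ^5e^(−34.5λ) = λ^6e^(−35.5λ), i.e. Gamma(7, 35.5).
Mode = (a−1)/b = 6/35.5 ≈ 0.1690.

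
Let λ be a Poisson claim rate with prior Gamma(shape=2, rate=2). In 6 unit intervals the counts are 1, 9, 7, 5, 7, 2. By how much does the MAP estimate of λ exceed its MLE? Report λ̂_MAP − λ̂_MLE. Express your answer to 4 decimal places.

Σxᵢ = 31. Posterior is Gamma(33, 8); MAP = (33−1)/8 = 32/8 ≈ 4.00000.
MLE = x̄ = 31/6 ≈ 5.16667.
Difference = 32/8 − 31/6 = -7/6 ≈ -1.1667.

MAP − MLE = -1.1667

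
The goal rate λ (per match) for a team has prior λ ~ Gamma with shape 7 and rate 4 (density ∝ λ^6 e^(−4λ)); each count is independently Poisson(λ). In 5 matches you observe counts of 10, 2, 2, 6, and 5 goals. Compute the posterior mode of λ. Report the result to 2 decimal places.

Σxᵢ = 10+2+2+6+5 = 25, with n = 5.
Posterior ∝ λ^6e^(−4λ) · λ^25e^(−5λ) = λ^31e^(−9λ), i.e. Gamma(shape=32, rate=9).
The mode of a Gamma(a, b) with a ≥ 1 (shape–rate) is (a−1)/b = 31/9 ≈ 3.44.

λ̂_MAP = 3.44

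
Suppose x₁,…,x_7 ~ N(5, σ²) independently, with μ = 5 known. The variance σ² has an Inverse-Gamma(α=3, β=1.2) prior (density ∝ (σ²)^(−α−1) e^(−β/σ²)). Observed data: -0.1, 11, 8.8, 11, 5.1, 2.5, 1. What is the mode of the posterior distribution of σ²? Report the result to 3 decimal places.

Sum of squared deviations about the known mean: SS = (-0.1−5)² + (11−5)² + (8.8−5)² + (11−5)² + (5.1−5)² + (2.5−5)² + (1−5)² = 134.71.
The Normal likelihood contributes (σ²)^(−n/2) exp(−SS/(2σ²)), so the posterior is Inverse-Gamma(α + n/2, β + SS/2) = Inverse-Gamma(6.5, 68.555).
The mode of Inverse-Gamma(a, b) is b/(a+1) = 68.555/7.5 ≈ 9.141.

σ̂²_MAP = 9.141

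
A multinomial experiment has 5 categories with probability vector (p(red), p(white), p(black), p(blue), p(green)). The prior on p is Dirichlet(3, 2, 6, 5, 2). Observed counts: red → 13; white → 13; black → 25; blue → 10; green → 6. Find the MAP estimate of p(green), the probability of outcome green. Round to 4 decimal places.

MAP estimate of p(green) = 0.0875

The posterior is Dirichlet(αᵢ + nᵢ) = Dirichlet(16, 15, 31, 15, 8).
For a Dirichlet(a₁,…,a_K) with all aᵢ > 1, the mode has j-th component (aⱼ − 1)/(Σaᵢ − K).
Here Σaᵢ = 85 and K = 5, so p(green) = (8 − 1)/(85 − 5) = 7/80 ≈ 0.0875.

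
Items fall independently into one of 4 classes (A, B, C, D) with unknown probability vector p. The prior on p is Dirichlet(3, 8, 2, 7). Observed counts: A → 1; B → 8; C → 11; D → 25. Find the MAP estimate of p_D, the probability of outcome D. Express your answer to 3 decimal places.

MAP estimate of p_D = 0.508

The posterior is Dirichlet(αᵢ + nᵢ) = Dirichlet(4, 16, 13, 32).
For a Dirichlet(a₁,…,a_K) with all aᵢ > 1, the mode has j-th component (aⱼ − 1)/(Σaᵢ − K).
Here Σaᵢ = 65 and K = 4, so p_D = (32 − 1)/(65 − 4) = 31/61 ≈ 0.508.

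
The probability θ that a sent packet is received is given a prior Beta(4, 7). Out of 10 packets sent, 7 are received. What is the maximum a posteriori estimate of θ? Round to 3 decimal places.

Prior: Beta(4, 7).
Data: 7 successes in 10 trials. The binomial likelihood contributes θ^7(1−θ)^3, so the posterior is Beta(4+7, 7+3) = Beta(11, 10).
For Beta(a, b) with a, b > 1 the mode is (a−1)/(a+b−2) = 10/19 ≈ 0.526.

θ̂_MAP = 0.526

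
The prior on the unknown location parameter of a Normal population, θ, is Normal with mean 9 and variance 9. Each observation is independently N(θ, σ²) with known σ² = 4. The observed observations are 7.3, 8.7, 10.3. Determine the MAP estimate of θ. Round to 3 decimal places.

n = 3; x̄ = (7.3 + 8.7 + 10.3)/3 = 26.3/3 = 263/30 ≈ 8.7667.
For a Normal prior and Normal likelihood with known variance, the posterior is Normal; its mode equals its mean, the precision-weighted average.
Prior precision 1/σ₀² = 1/9; data precision n/σ² = 3/4 = 0.75.
θ̂ = ((1/9)·9 + 0.75·(263/30)) / (1/9 + 0.75) = 7.575/(31/36) = 2727/310 ≈ 8.797.

θ̂_MAP = 8.797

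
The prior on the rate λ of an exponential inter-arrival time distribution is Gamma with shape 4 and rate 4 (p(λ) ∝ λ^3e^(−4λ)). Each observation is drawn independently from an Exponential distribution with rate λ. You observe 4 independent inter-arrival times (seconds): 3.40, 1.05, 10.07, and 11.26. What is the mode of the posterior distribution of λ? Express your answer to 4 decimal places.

The Exponential(rate=λ) likelihood is ∝ λ^n e^(−λΣtᵢ). Here n = 4 and Σtᵢ = 3.40 + 1.05 + 10.07 + 11.26 = 25.78.
Posterior ∝ λ^3e^(−4λ) · λ^4e^(−25.78λ) = λ^7e^(−29.78λ), i.e. Gamma(8, 29.78).
Mode = (a−1)/b = 7/29.78 ≈ 0.2351.

λ̂_MAP = 0.2351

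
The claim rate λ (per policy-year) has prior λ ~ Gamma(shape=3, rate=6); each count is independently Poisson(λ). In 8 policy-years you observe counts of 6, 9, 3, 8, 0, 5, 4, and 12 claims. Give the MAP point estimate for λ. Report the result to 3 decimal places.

Σxᵢ = 6+9+3+8+0+5+4+12 = 47, with n = 8.
Posterior ∝ λ^2e^(−6λ) · λ^47e^(−8λ) = λ^49e^(−14λ), i.e. Gamma(shape=50, rate=14).
The mode of a Gamma(a, b) with a ≥ 1 (shape–rate) is (a−1)/b = 49/14 ≈ 3.500.

λ̂_MAP = 3.500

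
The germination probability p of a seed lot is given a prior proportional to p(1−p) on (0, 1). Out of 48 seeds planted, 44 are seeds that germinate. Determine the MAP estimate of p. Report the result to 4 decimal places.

The prior density ∝ p(1−p)^1 is the kernel of Beta(2, 2).
Data: 44 successes in 48 trials. The binomial likelihood contributes p^44(1−p)^4, so the posterior is Beta(2+44, 2+4) = Beta(46, 6).
For Beta(a, b) with a, b > 1 the mode is (a−1)/(a+b−2) = 45/50 ≈ 0.9000.

p̂_MAP = 0.9000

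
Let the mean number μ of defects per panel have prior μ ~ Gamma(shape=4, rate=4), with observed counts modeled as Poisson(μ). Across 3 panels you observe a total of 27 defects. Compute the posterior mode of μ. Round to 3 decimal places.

Σxᵢ = 27, n = 3.
Posterior ∝ μ^3e^(−4μ) · μ^27e^(−3μ) = μ^30e^(−7μ), i.e. Gamma(shape=31, rate=7).
The mode of a Gamma(a, b) with a ≥ 1 (shape–rate) is (a−1)/b = 30/7 ≈ 4.286.

μ̂_MAP = 4.286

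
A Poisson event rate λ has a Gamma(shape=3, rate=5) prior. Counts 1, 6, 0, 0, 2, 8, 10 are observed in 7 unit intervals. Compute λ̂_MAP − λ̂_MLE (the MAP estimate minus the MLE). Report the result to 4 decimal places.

MAP − MLE = -1.4405

Σxᵢ = 27. Posterior is Gamma(30, 12); MAP = (30−1)/12 = 29/12 ≈ 2.41667.
MLE = x̄ = 27/7 ≈ 3.85714.
Difference = 29/12 − 27/7 = -121/84 ≈ -1.4405.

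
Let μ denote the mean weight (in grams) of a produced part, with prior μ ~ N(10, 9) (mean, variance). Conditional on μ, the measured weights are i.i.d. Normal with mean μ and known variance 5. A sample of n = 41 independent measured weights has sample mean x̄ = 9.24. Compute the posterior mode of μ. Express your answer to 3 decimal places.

μ̂_MAP = 9.250

n = 41, x̄ = 9.24.
For a Normal prior and Normal likelihood with known variance, the posterior is Normal; its mode equals its mean, the precision-weighted average.
Prior precision 1/σ₀² = 1/9; data precision n/σ² = 41/5 = 8.2.
μ̂ = ((1/9)·10 + 8.2·9.24) / (1/9 + 8.2) = (86489/1125)/(374/45) = 86489/9350 ≈ 9.250.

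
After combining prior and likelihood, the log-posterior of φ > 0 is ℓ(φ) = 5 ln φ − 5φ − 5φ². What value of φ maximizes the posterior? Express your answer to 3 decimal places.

φ̂_MAP = 0.500

ℓ'(φ) = 5/φ − 5 − 10φ. Setting this to zero and multiplying by φ: 10φ² + 5φ − 5 = 0.
φ = (−5 + √(5² + 4·10·5)) / (2·10) = (−5 + √225) / 20 = (−5 + 15)/20 = 1/2.
ℓ''(φ) = −5/φ² − 10 < 0, confirming a maximum.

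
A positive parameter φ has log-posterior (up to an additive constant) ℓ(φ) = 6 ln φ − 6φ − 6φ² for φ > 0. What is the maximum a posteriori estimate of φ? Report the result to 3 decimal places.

φ̂_MAP = 0.500

ℓ'(φ) = 6/φ − 6 − 12φ. Setting this to zero and multiplying by φ: 12φ² + 6φ − 6 = 0.
φ = (−6 + √(6² + 4·12·6)) / (2·12) = (−6 + √324) / 24 = (−6 + 18)/24 = 1/2.
ℓ''(φ) = −6/φ² − 12 < 0, confirming a maximum.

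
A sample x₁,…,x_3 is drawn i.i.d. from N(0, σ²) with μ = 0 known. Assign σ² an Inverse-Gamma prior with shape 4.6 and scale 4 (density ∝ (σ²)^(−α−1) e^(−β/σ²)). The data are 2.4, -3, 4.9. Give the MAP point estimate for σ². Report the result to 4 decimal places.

σ̂²_MAP = 3.2937

Sum of squared deviations about the known mean: SS = (2.4−0)² + (-3−0)² + (4.9−0)² = 38.77.
The Normal likelihood contributes (σ²)^(−n/2) exp(−SS/(2σ²)), so the posterior is Inverse-Gamma(α + n/2, β + SS/2) = Inverse-Gamma(6.1, 23.385).
The mode of Inverse-Gamma(a, b) is b/(a+1) = 23.385/7.1 ≈ 3.2937.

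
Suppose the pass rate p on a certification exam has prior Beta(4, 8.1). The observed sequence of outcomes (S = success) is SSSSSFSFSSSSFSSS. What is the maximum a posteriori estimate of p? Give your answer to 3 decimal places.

p̂_MAP = 0.613

Prior: Beta(4, 8.1).
Data: 13 successes in 16 trials (from the sequence). The binomial likelihood contributes p^13(1−p)^3, so the posterior is Beta(4+13, 8.1+3) = Beta(17, 11.1).
For Beta(a, b) with a, b > 1 the mode is (a−1)/(a+b−2) = 16/26.1 ≈ 0.613.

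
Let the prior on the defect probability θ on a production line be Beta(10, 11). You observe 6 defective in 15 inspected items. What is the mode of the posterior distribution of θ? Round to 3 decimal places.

Prior: Beta(10, 11).
Data: 6 successes in 15 trials. The binomial likelihood contributes θ^6(1−θ)^9, so the posterior is Beta(10+6, 11+9) = Beta(16, 20).
For Beta(a, b) with a, b > 1 the mode is (a−1)/(a+b−2) = 15/34 ≈ 0.441.

θ̂_MAP = 0.441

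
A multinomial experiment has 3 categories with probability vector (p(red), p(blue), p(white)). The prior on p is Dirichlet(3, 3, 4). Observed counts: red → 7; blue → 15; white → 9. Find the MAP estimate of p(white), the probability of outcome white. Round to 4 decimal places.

MAP estimate of p(white) = 0.3158

The posterior is Dirichlet(αᵢ + nᵢ) = Dirichlet(10, 18, 13).
For a Dirichlet(a₁,…,a_K) with all aᵢ > 1, the mode has j-th component (aⱼ − 1)/(Σaᵢ − K).
Here Σaᵢ = 41 and K = 3, so p(white) = (13 − 1)/(41 − 3) = 12/38 ≈ 0.3158.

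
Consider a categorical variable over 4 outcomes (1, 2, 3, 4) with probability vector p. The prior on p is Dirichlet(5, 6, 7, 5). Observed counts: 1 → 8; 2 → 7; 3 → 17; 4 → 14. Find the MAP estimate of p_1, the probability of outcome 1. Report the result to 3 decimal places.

MAP estimate: 0.185

The posterior is Dirichlet(αᵢ + nᵢ) = Dirichlet(13, 13, 24, 19).
For a Dirichlet(a₁,…,a_K) with all aᵢ > 1, the mode has j-th component (aⱼ − 1)/(Σaᵢ − K).
Here Σaᵢ = 69 and K = 4, so p_1 = (13 − 1)/(69 − 4) = 12/65 ≈ 0.185.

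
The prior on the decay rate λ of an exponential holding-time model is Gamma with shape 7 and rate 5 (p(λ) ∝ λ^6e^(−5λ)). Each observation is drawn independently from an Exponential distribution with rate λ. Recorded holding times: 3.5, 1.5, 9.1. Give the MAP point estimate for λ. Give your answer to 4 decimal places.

The Exponential(rate=λ) likelihood is ∝ λ^n e^(−λΣtᵢ). Here n = 3 and Σtᵢ = 3.5 + 1.5 + 9.1 = 14.1.
Posterior ∝ λ^6e^(−5λ) · λ^3e^(−14.1λ) = λ^9e^(−19.1λ), i.e. Gamma(10, 19.1).
Mode = (a−1)/b = 9/19.1 ≈ 0.4712.

λ̂_MAP = 0.4712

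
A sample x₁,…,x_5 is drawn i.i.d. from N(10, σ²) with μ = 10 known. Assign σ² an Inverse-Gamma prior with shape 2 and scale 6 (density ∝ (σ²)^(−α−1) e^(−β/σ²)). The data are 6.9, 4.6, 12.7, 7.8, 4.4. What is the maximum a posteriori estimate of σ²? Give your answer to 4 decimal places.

σ̂²_MAP = 8.5691

Sum of squared deviations about the known mean: SS = (6.9−10)² + (4.6−10)² + (12.7−10)² + (7.8−10)² + (4.4−10)² = 82.26.
The Normal likelihood contributes (σ²)^(−n/2) exp(−SS/(2σ²)), so the posterior is Inverse-Gamma(α + n/2, β + SS/2) = Inverse-Gamma(4.5, 47.13).
The mode of Inverse-Gamma(a, b) is b/(a+1) = 47.13/5.5 ≈ 8.5691.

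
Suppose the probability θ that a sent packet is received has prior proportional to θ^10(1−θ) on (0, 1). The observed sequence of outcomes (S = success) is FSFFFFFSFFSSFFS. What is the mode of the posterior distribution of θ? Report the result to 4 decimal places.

θ̂_MAP = 0.5769

The prior density ∝ θ^10(1−θ)^1 is the kernel of Beta(11, 2).
Data: 5 successes in 15 trials (from the sequence). The binomial likelihood contributes θ^5(1−θ)^10, so the posterior is Beta(11+5, 2+10) = Beta(16, 12).
For Beta(a, b) with a, b > 1 the mode is (a−1)/(a+b−2) = 15/26 ≈ 0.5769.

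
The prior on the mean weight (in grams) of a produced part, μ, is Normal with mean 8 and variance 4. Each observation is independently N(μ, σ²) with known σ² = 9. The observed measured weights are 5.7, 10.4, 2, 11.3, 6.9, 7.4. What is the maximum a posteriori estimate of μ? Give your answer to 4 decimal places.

μ̂_MAP = 7.4788

n = 6; x̄ = (5.7 + 10.4 + 2 + 11.3 + 6.9 + 7.4)/6 = 43.7/6 = 437/60 ≈ 7.2833.
For a Normal prior and Normal likelihood with known variance, the posterior is Normal; its mode equals its mean, the precision-weighted average.
Prior precision 1/σ₀² = 1/4 = 0.25; data precision n/σ² = 6/9 = 2/3.
μ̂ = (0.25·8 + (2/3)·(437/60)) / (0.25 + 2/3) = (617/90)/(11/12) = 1234/165 ≈ 7.4788.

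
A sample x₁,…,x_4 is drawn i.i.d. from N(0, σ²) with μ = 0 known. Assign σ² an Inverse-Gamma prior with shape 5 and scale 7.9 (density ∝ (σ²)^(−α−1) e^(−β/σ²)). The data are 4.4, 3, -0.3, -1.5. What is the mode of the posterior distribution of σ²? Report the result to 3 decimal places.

σ̂²_MAP = 2.906

Sum of squared deviations about the known mean: SS = (4.4−0)² + (3−0)² + (-0.3−0)² + (-1.5−0)² = 30.7.
The Normal likelihood contributes (σ²)^(−n/2) exp(−SS/(2σ²)), so the posterior is Inverse-Gamma(α + n/2, β + SS/2) = Inverse-Gamma(7, 23.25).
The mode of Inverse-Gamma(a, b) is b/(a+1) = 23.25/8 ≈ 2.906.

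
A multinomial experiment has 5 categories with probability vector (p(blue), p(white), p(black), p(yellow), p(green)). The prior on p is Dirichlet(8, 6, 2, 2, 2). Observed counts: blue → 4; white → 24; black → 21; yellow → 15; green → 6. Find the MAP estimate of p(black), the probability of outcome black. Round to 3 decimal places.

The posterior is Dirichlet(αᵢ + nᵢ) = Dirichlet(12, 30, 23, 17, 8).
For a Dirichlet(a₁,…,a_K) with all aᵢ > 1, the mode has j-th component (aⱼ − 1)/(Σaᵢ − K).
Here Σaᵢ = 90 and K = 5, so p(black) = (23 − 1)/(90 − 5) = 22/85 ≈ 0.259.

MAP estimate of p(black) = 0.259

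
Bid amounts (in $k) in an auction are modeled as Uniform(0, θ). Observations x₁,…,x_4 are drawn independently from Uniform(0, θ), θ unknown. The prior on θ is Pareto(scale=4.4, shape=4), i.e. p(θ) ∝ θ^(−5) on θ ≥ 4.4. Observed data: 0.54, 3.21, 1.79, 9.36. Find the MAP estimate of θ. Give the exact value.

The Uniform(0, θ) likelihood is θ^(−n) for θ ≥ max(xᵢ), zero otherwise. Here max(xᵢ) = 9.36.
Posterior ∝ θ^(−5) · θ^(−4) = θ^(−9) on θ ≥ max(4.4, 9.36) = 9.36.
This density is strictly decreasing in θ, so the posterior mode lies at the lower boundary of the support.

θ̂_MAP = 9.36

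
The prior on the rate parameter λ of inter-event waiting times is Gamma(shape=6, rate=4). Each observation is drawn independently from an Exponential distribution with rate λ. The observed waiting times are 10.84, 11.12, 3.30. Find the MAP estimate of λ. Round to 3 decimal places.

The Exponential(rate=λ) likelihood is ∝ λ^n e^(−λΣtᵢ). Here n = 3 and Σtᵢ = 10.84 + 11.12 + 3.30 = 25.26.
Posterior ∝ λ^5e^(−4λ) · λ^3e^(−25.26λ) = λ^8e^(−29.26λ), i.e. Gamma(9, 29.26).
Mode = (a−1)/b = 8/29.26 ≈ 0.273.

λ̂_MAP = 0.273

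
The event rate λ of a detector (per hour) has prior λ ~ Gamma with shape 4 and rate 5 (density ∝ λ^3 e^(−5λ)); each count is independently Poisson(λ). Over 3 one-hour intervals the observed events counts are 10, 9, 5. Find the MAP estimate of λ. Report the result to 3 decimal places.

λ̂_MAP = 3.375

Σxᵢ = 10+9+5 = 24, with n = 3.
Posterior ∝ λ^3e^(−5λ) · λ^24e^(−3λ) = λ^27e^(−8λ), i.e. Gamma(shape=28, rate=8).
The mode of a Gamma(a, b) with a ≥ 1 (shape–rate) is (a−1)/b = 27/8 ≈ 3.375.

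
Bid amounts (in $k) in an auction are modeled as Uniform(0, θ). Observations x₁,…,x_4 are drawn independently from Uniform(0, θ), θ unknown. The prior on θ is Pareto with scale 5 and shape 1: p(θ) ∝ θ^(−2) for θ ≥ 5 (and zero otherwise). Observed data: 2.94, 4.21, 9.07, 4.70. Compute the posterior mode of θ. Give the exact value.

The Uniform(0, θ) likelihood is θ^(−n) for θ ≥ max(xᵢ), zero otherwise. Here max(xᵢ) = 9.07.
Posterior ∝ θ^(−2) · θ^(−4) = θ^(−6) on θ ≥ max(5, 9.07) = 9.07.
This density is strictly decreasing in θ, so the posterior mode lies at the lower boundary of the support.

θ̂_MAP = 9.07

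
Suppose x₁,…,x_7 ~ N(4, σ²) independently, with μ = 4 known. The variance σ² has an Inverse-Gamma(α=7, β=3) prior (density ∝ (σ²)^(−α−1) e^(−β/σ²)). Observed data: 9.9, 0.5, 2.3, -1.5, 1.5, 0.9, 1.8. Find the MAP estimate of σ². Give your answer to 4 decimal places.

σ̂²_MAP = 4.6478

Sum of squared deviations about the known mean: SS = (9.9−4)² + (0.5−4)² + (2.3−4)² + (-1.5−4)² + (1.5−4)² + (0.9−4)² + (1.8−4)² = 100.9.
The Normal likelihood contributes (σ²)^(−n/2) exp(−SS/(2σ²)), so the posterior is Inverse-Gamma(α + n/2, β + SS/2) = Inverse-Gamma(10.5, 53.45).
The mode of Inverse-Gamma(a, b) is b/(a+1) = 53.45/11.5 ≈ 4.6478.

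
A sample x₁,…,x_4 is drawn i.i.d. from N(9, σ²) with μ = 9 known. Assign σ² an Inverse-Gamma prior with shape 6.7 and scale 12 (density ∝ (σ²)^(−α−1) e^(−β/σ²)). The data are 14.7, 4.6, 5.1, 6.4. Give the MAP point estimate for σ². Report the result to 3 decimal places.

Sum of squared deviations about the known mean: SS = (14.7−9)² + (4.6−9)² + (5.1−9)² + (6.4−9)² = 73.82.
The Normal likelihood contributes (σ²)^(−n/2) exp(−SS/(2σ²)), so the posterior is Inverse-Gamma(α + n/2, β + SS/2) = Inverse-Gamma(8.7, 48.91).
The mode of Inverse-Gamma(a, b) is b/(a+1) = 48.91/9.7 ≈ 5.042.

σ̂²_MAP = 5.042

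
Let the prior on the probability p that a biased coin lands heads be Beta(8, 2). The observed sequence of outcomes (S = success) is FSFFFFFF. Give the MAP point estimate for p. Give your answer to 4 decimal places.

p̂_MAP = 0.5000

Prior: Beta(8, 2).
Data: 1 success in 8 trials (from the sequence). The binomial likelihood contributes p(1−p)^7, so the posterior is Beta(8+1, 2+7) = Beta(9, 9).
For Beta(a, b) with a, b > 1 the mode is (a−1)/(a+b−2) = 8/16 ≈ 0.5000.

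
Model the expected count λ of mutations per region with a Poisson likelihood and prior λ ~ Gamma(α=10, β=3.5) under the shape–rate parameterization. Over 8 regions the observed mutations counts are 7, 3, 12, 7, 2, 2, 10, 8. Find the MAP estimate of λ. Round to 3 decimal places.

λ̂_MAP = 5.217

Σxᵢ = 7+3+12+7+2+2+10+8 = 51, with n = 8.
Posterior ∝ λ^9e^(−3.5λ) · λ^51e^(−8λ) = λ^60e^(−11.5λ), i.e. Gamma(shape=61, rate=11.5).
The mode of a Gamma(a, b) with a ≥ 1 (shape–rate) is (a−1)/b = 60/11.5 ≈ 5.217.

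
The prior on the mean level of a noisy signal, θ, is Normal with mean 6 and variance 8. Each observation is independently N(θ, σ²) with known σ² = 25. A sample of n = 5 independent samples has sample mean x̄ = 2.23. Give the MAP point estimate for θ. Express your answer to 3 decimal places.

n = 5, x̄ = 2.23.
For a Normal prior and Normal likelihood with known variance, the posterior is Normal; its mode equals its mean, the precision-weighted average.
Prior precision 1/σ₀² = 1/8 = 0.125; data precision n/σ² = 5/25 = 0.2.
θ̂ = (0.125·6 + 0.2·2.23) / (0.125 + 0.2) = 1.196/0.325 = 3.680.

θ̂_MAP = 3.680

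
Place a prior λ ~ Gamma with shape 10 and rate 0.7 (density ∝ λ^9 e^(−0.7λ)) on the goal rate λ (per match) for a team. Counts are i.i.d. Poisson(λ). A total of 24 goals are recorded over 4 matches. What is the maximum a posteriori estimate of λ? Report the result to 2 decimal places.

λ̂_MAP = 7.02

Σxᵢ = 24, n = 4.
Posterior ∝ λ^9e^(−0.7λ) · λ^24e^(−4λ) = λ^33e^(−4.7λ), i.e. Gamma(shape=34, rate=4.7).
The mode of a Gamma(a, b) with a ≥ 1 (shape–rate) is (a−1)/b = 33/4.7 ≈ 7.02.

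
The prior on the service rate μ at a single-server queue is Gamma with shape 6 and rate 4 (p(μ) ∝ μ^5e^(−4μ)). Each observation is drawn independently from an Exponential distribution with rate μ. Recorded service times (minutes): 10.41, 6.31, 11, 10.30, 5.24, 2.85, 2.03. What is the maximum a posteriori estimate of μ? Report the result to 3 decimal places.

μ̂_MAP = 0.230

The Exponential(rate=μ) likelihood is ∝ μ^n e^(−μΣtᵢ). Here n = 7 and Σtᵢ = 10.41 + 6.31 + 11 + 10.30 + 5.24 + 2.85 + 2.03 = 48.14.
Posterior ∝ μ^5e^(−4μ) · μ^7e^(−48.14μ) = μ^12e^(−52.14μ), i.e. Gamma(13, 52.14).
Mode = (a−1)/b = 12/52.14 ≈ 0.230.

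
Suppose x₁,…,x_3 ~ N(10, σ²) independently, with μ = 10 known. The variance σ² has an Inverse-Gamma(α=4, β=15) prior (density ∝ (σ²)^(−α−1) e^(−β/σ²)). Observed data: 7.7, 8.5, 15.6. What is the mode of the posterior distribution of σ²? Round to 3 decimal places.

Sum of squared deviations about the known mean: SS = (7.7−10)² + (8.5−10)² + (15.6−10)² = 38.9.
The Normal likelihood contributes (σ²)^(−n/2) exp(−SS/(2σ²)), so the posterior is Inverse-Gamma(α + n/2, β + SS/2) = Inverse-Gamma(5.5, 34.45).
The mode of Inverse-Gamma(a, b) is b/(a+1) = 34.45/6.5 ≈ 5.300.

σ̂²_MAP = 5.300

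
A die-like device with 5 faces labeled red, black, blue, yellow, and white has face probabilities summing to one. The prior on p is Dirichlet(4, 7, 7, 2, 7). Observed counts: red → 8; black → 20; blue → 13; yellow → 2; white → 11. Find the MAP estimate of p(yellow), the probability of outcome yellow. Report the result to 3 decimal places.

MAP estimate of p(yellow) = 0.039

The posterior is Dirichlet(αᵢ + nᵢ) = Dirichlet(12, 27, 20, 4, 18).
For a Dirichlet(a₁,…,a_K) with all aᵢ > 1, the mode has j-th component (aⱼ − 1)/(Σaᵢ − K).
Here Σaᵢ = 81 and K = 5, so p(yellow) = (4 − 1)/(81 − 5) = 3/76 ≈ 0.039.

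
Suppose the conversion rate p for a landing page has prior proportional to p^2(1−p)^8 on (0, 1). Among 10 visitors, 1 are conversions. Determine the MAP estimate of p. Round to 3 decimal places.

p̂_MAP = 0.150

The prior density ∝ p^2(1−p)^8 is the kernel of Beta(3, 9).
Data: 1 success in 10 trials. The binomial likelihood contributes p(1−p)^9, so the posterior is Beta(3+1, 9+9) = Beta(4, 18).
For Beta(a, b) with a, b > 1 the mode is (a−1)/(a+b−2) = 3/20 ≈ 0.150.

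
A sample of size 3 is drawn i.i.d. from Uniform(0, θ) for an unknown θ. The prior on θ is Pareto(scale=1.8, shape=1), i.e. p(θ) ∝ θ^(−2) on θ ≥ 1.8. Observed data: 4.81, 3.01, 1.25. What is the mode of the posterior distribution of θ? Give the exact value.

θ̂_MAP = 4.81

The Uniform(0, θ) likelihood is θ^(−n) for θ ≥ max(xᵢ), zero otherwise. Here max(xᵢ) = 4.81.
Posterior ∝ θ^(−2) · θ^(−3) = θ^(−5) on θ ≥ max(1.8, 4.81) = 4.81.
This density is strictly decreasing in θ, so the posterior mode lies at the lower boundary of the support.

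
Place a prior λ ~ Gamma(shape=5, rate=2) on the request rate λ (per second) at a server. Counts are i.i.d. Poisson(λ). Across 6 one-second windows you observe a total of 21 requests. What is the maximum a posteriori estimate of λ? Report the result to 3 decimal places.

λ̂_MAP = 3.125

Σxᵢ = 21, n = 6.
Posterior ∝ λ^4e^(−2λ) · λ^21e^(−6λ) = λ^25e^(−8λ), i.e. Gamma(shape=26, rate=8).
The mode of a Gamma(a, b) with a ≥ 1 (shape–rate) is (a−1)/b = 25/8 ≈ 3.125.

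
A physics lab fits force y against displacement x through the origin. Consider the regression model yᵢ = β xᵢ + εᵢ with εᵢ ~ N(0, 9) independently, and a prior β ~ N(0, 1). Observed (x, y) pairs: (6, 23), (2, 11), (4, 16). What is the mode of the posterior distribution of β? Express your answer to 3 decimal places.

β̂_MAP = 3.446

log p(β | y) = −Σ(yᵢ − βxᵢ)²/(2·9) − β²/(2·1) + const.
Setting the derivative to zero: Σxᵢ(yᵢ − βxᵢ)/9 − β/1 = 0, so β = Σxᵢyᵢ / (Σxᵢ² + σ²/τ²).
Σxᵢyᵢ = 6·23 + 2·11 + 4·16 = 224; Σxᵢ² = 56; σ²/τ² = 9.
β̂_MAP = 224 / (56 + 9) = 224/65 ≈ 3.446.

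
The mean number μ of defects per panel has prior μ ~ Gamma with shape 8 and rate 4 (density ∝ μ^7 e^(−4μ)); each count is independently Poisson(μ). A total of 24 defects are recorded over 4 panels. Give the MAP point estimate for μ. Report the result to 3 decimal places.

μ̂_MAP = 3.875

Σxᵢ = 24, n = 4.
Posterior ∝ μ^7e^(−4μ) · μ^24e^(−4μ) = μ^31e^(−8μ), i.e. Gamma(shape=32, rate=8).
The mode of a Gamma(a, b) with a ≥ 1 (shape–rate) is (a−1)/b = 31/8 ≈ 3.875.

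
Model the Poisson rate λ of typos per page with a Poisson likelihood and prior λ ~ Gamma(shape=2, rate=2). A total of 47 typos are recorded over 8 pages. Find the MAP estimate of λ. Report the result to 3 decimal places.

Σxᵢ = 47, n = 8.
Posterior ∝ λe^(−2λ) · λ^47e^(−8λ) = λ^48e^(−10λ), i.e. Gamma(shape=49, rate=10).
The mode of a Gamma(a, b) with a ≥ 1 (shape–rate) is (a−1)/b = 48/10 ≈ 4.800.

λ̂_MAP = 4.800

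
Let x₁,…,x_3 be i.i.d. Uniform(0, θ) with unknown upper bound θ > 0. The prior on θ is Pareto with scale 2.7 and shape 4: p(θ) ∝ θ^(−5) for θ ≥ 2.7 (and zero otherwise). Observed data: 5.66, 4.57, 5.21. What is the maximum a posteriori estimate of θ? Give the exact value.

θ̂_MAP = 5.66

The Uniform(0, θ) likelihood is θ^(−n) for θ ≥ max(xᵢ), zero otherwise. Here max(xᵢ) = 5.66.
Posterior ∝ θ^(−5) · θ^(−3) = θ^(−8) on θ ≥ max(2.7, 5.66) = 5.66.
This density is strictly decreasing in θ, so the posterior mode lies at the lower boundary of the support.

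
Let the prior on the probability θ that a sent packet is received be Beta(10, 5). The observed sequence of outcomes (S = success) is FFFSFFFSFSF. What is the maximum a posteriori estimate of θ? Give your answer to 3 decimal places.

Prior: Beta(10, 5).
Data: 3 successes in 11 trials (from the sequence). The binomial likelihood contributes θ^3(1−θ)^8, so the posterior is Beta(10+3, 5+8) = Beta(13, 13).
For Beta(a, b) with a, b > 1 the mode is (a−1)/(a+b−2) = 12/24 ≈ 0.500.

θ̂_MAP = 0.500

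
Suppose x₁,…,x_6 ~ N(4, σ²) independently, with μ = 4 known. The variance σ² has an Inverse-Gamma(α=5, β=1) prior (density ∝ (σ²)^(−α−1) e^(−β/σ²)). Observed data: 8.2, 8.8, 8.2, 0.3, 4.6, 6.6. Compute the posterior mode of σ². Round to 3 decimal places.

σ̂²_MAP = 4.507

Sum of squared deviations about the known mean: SS = (8.2−4)² + (8.8−4)² + (8.2−4)² + (0.3−4)² + (4.6−4)² + (6.6−4)² = 79.13.
The Normal likelihood contributes (σ²)^(−n/2) exp(−SS/(2σ²)), so the posterior is Inverse-Gamma(α + n/2, β + SS/2) = Inverse-Gamma(8, 40.565).
The mode of Inverse-Gamma(a, b) is b/(a+1) = 40.565/9 ≈ 4.507.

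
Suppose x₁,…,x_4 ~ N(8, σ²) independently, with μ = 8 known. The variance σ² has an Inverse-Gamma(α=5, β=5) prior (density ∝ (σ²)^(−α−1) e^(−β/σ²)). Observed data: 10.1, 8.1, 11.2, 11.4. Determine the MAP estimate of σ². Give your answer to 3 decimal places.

σ̂²_MAP = 2.264

Sum of squared deviations about the known mean: SS = (10.1−8)² + (8.1−8)² + (11.2−8)² + (11.4−8)² = 26.22.
The Normal likelihood contributes (σ²)^(−n/2) exp(−SS/(2σ²)), so the posterior is Inverse-Gamma(α + n/2, β + SS/2) = Inverse-Gamma(7, 18.11).
The mode of Inverse-Gamma(a, b) is b/(a+1) = 18.11/8 ≈ 2.264.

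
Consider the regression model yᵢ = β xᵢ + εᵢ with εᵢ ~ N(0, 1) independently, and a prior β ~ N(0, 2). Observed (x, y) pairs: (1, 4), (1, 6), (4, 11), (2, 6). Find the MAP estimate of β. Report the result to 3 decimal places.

β̂_MAP = 2.933

log p(β | y) = −Σ(yᵢ − βxᵢ)²/(2·1) − β²/(2·2) + const.
Setting the derivative to zero: Σxᵢ(yᵢ − βxᵢ)/1 − β/2 = 0, so β = Σxᵢyᵢ / (Σxᵢ² + σ²/τ²).
Σxᵢyᵢ = 1·4 + 1·6 + 4·11 + 2·6 = 66; Σxᵢ² = 22; σ²/τ² = 0.5.
β̂_MAP = 66 / (22 + 0.5) = 66/22.5 ≈ 2.933.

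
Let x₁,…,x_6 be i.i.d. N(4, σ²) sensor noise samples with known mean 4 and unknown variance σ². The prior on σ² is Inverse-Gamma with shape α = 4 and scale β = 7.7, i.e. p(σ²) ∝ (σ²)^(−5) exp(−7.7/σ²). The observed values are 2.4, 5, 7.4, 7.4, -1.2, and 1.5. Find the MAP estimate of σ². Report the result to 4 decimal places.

Sum of squared deviations about the known mean: SS = (2.4−4)² + (5−4)² + (7.4−4)² + (7.4−4)² + (-1.2−4)² + (1.5−4)² = 59.97.
The Normal likelihood contributes (σ²)^(−n/2) exp(−SS/(2σ²)), so the posterior is Inverse-Gamma(α + n/2, β + SS/2) = Inverse-Gamma(7, 37.685).
The mode of Inverse-Gamma(a, b) is b/(a+1) = 37.685/8 ≈ 4.7106.

σ̂²_MAP = 4.7106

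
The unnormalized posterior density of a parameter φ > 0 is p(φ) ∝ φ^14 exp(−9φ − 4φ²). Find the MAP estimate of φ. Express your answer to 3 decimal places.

ℓ'(φ) = 14/φ − 9 − 8φ. Setting this to zero and multiplying by φ: 8φ² + 9φ − 14 = 0.
φ = (−9 + √(9² + 4·8·14)) / (2·8) = (−9 + √529) / 16 = (−9 + 23)/16 = 7/8.
ℓ''(φ) = −14/φ² − 8 < 0, confirming a maximum.

φ̂_MAP = 0.875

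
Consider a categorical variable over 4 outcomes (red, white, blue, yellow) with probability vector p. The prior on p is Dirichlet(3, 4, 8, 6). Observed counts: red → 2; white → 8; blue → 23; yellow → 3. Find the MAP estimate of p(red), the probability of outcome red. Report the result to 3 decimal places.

The posterior is Dirichlet(αᵢ + nᵢ) = Dirichlet(5, 12, 31, 9).
For a Dirichlet(a₁,…,a_K) with all aᵢ > 1, the mode has j-th component (aⱼ − 1)/(Σaᵢ − K).
Here Σaᵢ = 57 and K = 4, so p(red) = (5 − 1)/(57 − 4) = 4/53 ≈ 0.075.

MAP estimate of p(red) = 0.075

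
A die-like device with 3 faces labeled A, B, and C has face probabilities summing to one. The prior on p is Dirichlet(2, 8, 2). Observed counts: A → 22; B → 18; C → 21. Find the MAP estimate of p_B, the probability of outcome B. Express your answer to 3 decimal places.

The posterior is Dirichlet(αᵢ + nᵢ) = Dirichlet(24, 26, 23).
For a Dirichlet(a₁,…,a_K) with all aᵢ > 1, the mode has j-th component (aⱼ − 1)/(Σaᵢ − K).
Here Σaᵢ = 73 and K = 3, so p_B = (26 − 1)/(73 − 3) = 25/70 ≈ 0.357.

MAP estimate of p_B = 0.357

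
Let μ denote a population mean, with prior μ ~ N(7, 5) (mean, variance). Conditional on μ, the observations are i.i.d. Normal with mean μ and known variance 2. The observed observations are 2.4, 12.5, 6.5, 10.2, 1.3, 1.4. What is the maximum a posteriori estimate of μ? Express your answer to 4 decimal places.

n = 6; x̄ = (2.4 + 12.5 + 6.5 + 10.2 + 1.3 + 1.4)/6 = 34.3/6 = 343/60 ≈ 5.7167.
For a Normal prior and Normal likelihood with known variance, the posterior is Normal; its mode equals its mean, the precision-weighted average.
Prior precision 1/σ₀² = 1/5 = 0.2; data precision n/σ² = 6/2 = 3.
μ̂ = (0.2·7 + 3·(343/60)) / (0.2 + 3) = 18.55/3.2 = 5.796875 ≈ 5.7969.

μ̂_MAP = 5.7969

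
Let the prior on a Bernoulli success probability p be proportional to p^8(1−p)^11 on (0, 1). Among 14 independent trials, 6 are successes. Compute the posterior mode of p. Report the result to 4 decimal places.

p̂_MAP = 0.4242

The prior density ∝ p^8(1−p)^11 is the kernel of Beta(9, 12).
Data: 6 successes in 14 trials. The binomial likelihood contributes p^6(1−p)^8, so the posterior is Beta(9+6, 12+8) = Beta(15, 20).
For Beta(a, b) with a, b > 1 the mode is (a−1)/(a+b−2) = 14/33 ≈ 0.4242.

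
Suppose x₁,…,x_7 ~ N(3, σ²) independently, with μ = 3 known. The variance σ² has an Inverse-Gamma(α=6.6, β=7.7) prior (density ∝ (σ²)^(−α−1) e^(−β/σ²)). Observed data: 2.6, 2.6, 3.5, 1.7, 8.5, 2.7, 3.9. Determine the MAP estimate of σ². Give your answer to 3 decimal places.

σ̂²_MAP = 2.199

Sum of squared deviations about the known mean: SS = (2.6−3)² + (2.6−3)² + (3.5−3)² + (1.7−3)² + (8.5−3)² + (2.7−3)² + (3.9−3)² = 33.41.
The Normal likelihood contributes (σ²)^(−n/2) exp(−SS/(2σ²)), so the posterior is Inverse-Gamma(α + n/2, β + SS/2) = Inverse-Gamma(10.1, 24.405).
The mode of Inverse-Gamma(a, b) is b/(a+1) = 24.405/11.1 ≈ 2.199.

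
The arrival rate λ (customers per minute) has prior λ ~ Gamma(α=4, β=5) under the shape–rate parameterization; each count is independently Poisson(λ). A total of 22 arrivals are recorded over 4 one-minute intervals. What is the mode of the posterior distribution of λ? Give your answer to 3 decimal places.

Σxᵢ = 22, n = 4.
Posterior ∝ λ^3e^(−5λ) · λ^22e^(−4λ) = λ^25e^(−9λ), i.e. Gamma(shape=26, rate=9).
The mode of a Gamma(a, b) with a ≥ 1 (shape–rate) is (a−1)/b = 25/9 ≈ 2.778.

λ̂_MAP = 2.778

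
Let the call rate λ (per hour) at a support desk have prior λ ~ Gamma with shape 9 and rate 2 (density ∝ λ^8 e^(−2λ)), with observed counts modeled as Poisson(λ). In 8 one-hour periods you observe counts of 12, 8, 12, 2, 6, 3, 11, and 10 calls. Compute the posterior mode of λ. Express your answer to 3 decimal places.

Σxᵢ = 12+8+12+2+6+3+11+10 = 64, with n = 8.
Posterior ∝ λ^8e^(−2λ) · λ^64e^(−8λ) = λ^72e^(−10λ), i.e. Gamma(shape=73, rate=10).
The mode of a Gamma(a, b) with a ≥ 1 (shape–rate) is (a−1)/b = 72/10 ≈ 7.200.

λ̂_MAP = 7.200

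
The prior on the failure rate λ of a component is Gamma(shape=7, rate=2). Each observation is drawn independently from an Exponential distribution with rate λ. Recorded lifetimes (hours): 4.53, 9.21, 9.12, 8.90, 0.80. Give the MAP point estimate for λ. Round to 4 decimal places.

λ̂_MAP = 0.3183

The Exponential(rate=λ) likelihood is ∝ λ^n e^(−λΣtᵢ). Here n = 5 and Σtᵢ = 4.53 + 9.21 + 9.12 + 8.90 + 0.80 = 32.56.
Posterior ∝ λ^6e^(−2λ) · λ^5e^(−32.56λ) = λ^11e^(−34.56λ), i.e. Gamma(12, 34.56).
Mode = (a−1)/b = 11/34.56 ≈ 0.3183.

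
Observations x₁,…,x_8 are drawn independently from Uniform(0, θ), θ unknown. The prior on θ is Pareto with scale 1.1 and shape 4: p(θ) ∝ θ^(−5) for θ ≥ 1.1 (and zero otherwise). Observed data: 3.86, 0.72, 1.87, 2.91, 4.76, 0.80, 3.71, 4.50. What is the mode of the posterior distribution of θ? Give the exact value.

The Uniform(0, θ) likelihood is θ^(−n) for θ ≥ max(xᵢ), zero otherwise. Here max(xᵢ) = 4.76.
Posterior ∝ θ^(−5) · θ^(−8) = θ^(−13) on θ ≥ max(1.1, 4.76) = 4.76.
This density is strictly decreasing in θ, so the posterior mode lies at the lower boundary of the support.

θ̂_MAP = 4.76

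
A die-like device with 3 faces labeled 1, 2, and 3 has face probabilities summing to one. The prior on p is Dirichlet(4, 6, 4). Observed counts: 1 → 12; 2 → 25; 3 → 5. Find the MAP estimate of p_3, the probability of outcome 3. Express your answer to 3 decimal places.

The posterior is Dirichlet(αᵢ + nᵢ) = Dirichlet(16, 31, 9).
For a Dirichlet(a₁,…,a_K) with all aᵢ > 1, the mode has j-th component (aⱼ − 1)/(Σaᵢ − K).
Here Σaᵢ = 56 and K = 3, so p_3 = (9 − 1)/(56 − 3) = 8/53 ≈ 0.151.

MAP estimate: 0.151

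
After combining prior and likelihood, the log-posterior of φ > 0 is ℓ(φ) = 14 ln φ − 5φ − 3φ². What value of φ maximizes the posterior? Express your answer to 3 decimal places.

φ̂_MAP = 1.167

ℓ'(φ) = 14/φ − 5 − 6φ. Setting this to zero and multiplying by φ: 6φ² + 5φ − 14 = 0.
φ = (−5 + √(5² + 4·6·14)) / (2·6) = (−5 + √361) / 12 = (−5 + 19)/12 = 7/6.
ℓ''(φ) = −14/φ² − 6 < 0, confirming a maximum.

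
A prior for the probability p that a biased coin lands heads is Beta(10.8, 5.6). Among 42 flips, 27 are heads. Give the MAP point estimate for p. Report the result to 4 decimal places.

p̂_MAP = 0.6525

Prior: Beta(10.8, 5.6).
Data: 27 successes in 42 trials. The binomial likelihood contributes p^27(1−p)^15, so the posterior is Beta(10.8+27, 5.6+15) = Beta(37.8, 20.6).
For Beta(a, b) with a, b > 1 the mode is (a−1)/(a+b−2) = 36.8/56.4 ≈ 0.6525.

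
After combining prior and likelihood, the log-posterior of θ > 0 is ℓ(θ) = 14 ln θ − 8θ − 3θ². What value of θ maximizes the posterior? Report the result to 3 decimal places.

θ̂_MAP = 1.000

ℓ'(θ) = 14/θ − 8 − 6θ. Setting this to zero and multiplying by θ: 6θ² + 8θ − 14 = 0.
θ = (−8 + √(8² + 4·6·14)) / (2·6) = (−8 + √400) / 12 = (−8 + 20)/12 = 1.
ℓ''(θ) = −14/θ² − 6 < 0, confirming a maximum.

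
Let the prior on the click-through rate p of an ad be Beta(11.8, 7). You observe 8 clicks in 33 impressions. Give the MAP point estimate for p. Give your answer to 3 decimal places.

p̂_MAP = 0.378

Prior: Beta(11.8, 7).
Data: 8 successes in 33 trials. The binomial likelihood contributes p^8(1−p)^25, so the posterior is Beta(11.8+8, 7+25) = Beta(19.8, 32).
For Beta(a, b) with a, b > 1 the mode is (a−1)/(a+b−2) = 18.8/49.8 ≈ 0.378.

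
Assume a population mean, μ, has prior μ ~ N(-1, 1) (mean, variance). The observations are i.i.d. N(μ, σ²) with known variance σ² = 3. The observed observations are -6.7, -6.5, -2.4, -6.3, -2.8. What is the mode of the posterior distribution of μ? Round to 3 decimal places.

n = 5; x̄ = ((-6.7) + (-6.5) + (-2.4) + (-6.3) + (-2.8))/5 = -24.7/5 = -4.94.
For a Normal prior and Normal likelihood with known variance, the posterior is Normal; its mode equals its mean, the precision-weighted average.
Prior precision 1/σ₀² = 1/1 = 1; data precision n/σ² = 5/3.
μ̂ = (1·(-1) + (5/3)·(-4.94)) / (1 + 5/3) = (-277/30)/(8/3) = -3.4625 ≈ -3.463.

μ̂_MAP = -3.463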